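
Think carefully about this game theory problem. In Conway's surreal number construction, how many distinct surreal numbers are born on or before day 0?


Day 0: {|} = 0 is born. Count = 1.
Day n: the number of surreal numbers born by day n is 2^(n+1) - 1.
By day 0: 2^1 - 1 = 1
By day 0: 1 surreal numbers.

1


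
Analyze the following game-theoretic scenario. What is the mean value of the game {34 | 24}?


Game = {34 | 24}, a switch {a | b} with numbers a > b.
Its thermograph has left wall a - t and right wall b + t, which meet at t = (a - b)/2, where both equal (a + b)/2. So the mast (mean value) is at (a + b)/2.
Mean = (34 + (24))/2 = 58/2 = 29

29


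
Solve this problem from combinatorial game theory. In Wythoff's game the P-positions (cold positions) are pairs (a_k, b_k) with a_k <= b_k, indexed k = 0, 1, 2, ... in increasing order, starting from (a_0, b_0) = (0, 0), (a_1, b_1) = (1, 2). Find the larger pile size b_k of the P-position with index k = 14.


By Wythoff's theorem, a_k = floor(k * phi) and b_k = floor(k * phi^2) = a_k + k, where phi = (1 + sqrt(5))/2 is the golden ratio.
phi = (1 + sqrt(5))/2 = 1.618034
phi^2 = phi + 1 = 2.618034
k = 14
k * phi^2 = 14 * 2.618034 = 36.652476
b_14 = floor(k * phi^2) = 36 (check: a_14 + k = 22 + 14 = 36)

36


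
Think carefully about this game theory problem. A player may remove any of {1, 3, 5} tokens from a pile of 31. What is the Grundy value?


The subtraction set is S = {1, 3, 5}.
G(k) = mex{ G(k - s) : s in S, s <= k }. We compute iteratively: G(0) = 0.
G(1) = mex({0}) = 1
G(2) = mex({1}) = 0
G(3) = mex({0}) = 1
G(4) = mex({1}) = 0
G(5) = mex({0}) = 1
G(6) = mex({1}) = 0
Observe that G(2)..G(6) = 0, 1, 0, 1, 0 repeats G(0)..G(4) = 0, 1, 0, 1, 0.
For k >= max(S) = 5, G(k) is determined by the previous 5 values G(k-5)..G(k-1); a window of 5 consecutive values has recurred shifted by 2, so by induction G(k + 2) = G(k) for all k >= 0: the sequence is periodic from the start with period 2.
One period: G(0..1) = 0, 1.
31 mod 2 = 1, so G(31) = G(1) = 1.

1


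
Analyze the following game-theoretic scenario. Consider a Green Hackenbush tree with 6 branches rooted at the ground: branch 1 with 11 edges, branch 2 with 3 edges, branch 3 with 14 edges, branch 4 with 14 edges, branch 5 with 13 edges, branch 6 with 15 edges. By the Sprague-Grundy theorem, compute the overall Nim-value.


The tree has 6 branches from the ground vertex.
In Green Hackenbush, the Nim-value of a simple path of length k is k.
Branch 1: length 11, Nim-value = 11
Branch 2: length 3, Nim-value = 3
Branch 3: length 14, Nim-value = 14
Branch 4: length 14, Nim-value = 14
Branch 5: length 13, Nim-value = 13
Branch 6: length 15, Nim-value = 15
Total Nim-value = XOR of all branch values:
0 XOR 11 = 11
11 XOR 3 = 8
8 XOR 14 = 6
6 XOR 14 = 8
8 XOR 13 = 5
5 XOR 15 = 10
Nim-value of the tree = 10

10


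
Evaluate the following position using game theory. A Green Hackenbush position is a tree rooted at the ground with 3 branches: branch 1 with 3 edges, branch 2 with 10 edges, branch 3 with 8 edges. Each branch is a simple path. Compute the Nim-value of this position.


The tree has 3 branches from the ground vertex.
In Green Hackenbush, the Nim-value of a simple path of length k is k.
Branch 1: length 3, Nim-value = 3
Branch 2: length 10, Nim-value = 10
Branch 3: length 8, Nim-value = 8
Total Nim-value = XOR of all branch values:
0 XOR 3 = 3
3 XOR 10 = 9
9 XOR 8 = 1
Nim-value of the tree = 1

1


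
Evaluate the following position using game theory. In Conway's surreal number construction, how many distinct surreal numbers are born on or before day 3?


Day 0: {|} = 0 is born. Count = 1.
Day n: the number of surreal numbers born by day n is 2^(n+1) - 1.
By day 0: 2^1 - 1 = 1
By day 1: 2^2 - 1 = 3
By day 2: 2^3 - 1 = 7
By day 3: 2^4 - 1 = 15
By day 3: 15 surreal numbers.

15


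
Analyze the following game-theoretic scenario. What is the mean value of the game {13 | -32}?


Game = {13 | -32}, a switch {a | b} with numbers a > b.
Its thermograph has left wall a - t and right wall b + t, which meet at t = (a - b)/2, where both equal (a + b)/2. So the mast (mean value) is at (a + b)/2.
Mean = (13 + (-32))/2 = -19/2 = -19/2

-19/2


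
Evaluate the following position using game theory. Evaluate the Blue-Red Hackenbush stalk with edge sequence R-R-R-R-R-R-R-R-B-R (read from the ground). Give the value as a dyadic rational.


Edges (from ground): R-R-R-R-R-R-R-R-B-R
By Berlekamp's sign-expansion rule, a Blue-Red Hackenbush stalk has the value of the surreal number whose sign sequence is the edge sequence with B -> + and R -> -.
Sign sequence: --------+-
Trace the sign expansion in the surreal number tree, starting from 0:
Edge 1: R (sign -) -> bounds (-inf, 0), value = -1
Edge 2: R (sign -) -> bounds (-inf, -1), value = -2
Edge 3: R (sign -) -> bounds (-inf, -2), value = -3
Edge 4: R (sign -) -> bounds (-inf, -3), value = -4
Edge 5: R (sign -) -> bounds (-inf, -4), value = -5
Edge 6: R (sign -) -> bounds (-inf, -5), value = -6
Edge 7: R (sign -) -> bounds (-inf, -6), value = -7
Edge 8: R (sign -) -> bounds (-inf, -7), value = -8
Edge 9: B (sign +) -> bounds (-8, -7), value = -15/2
Edge 10: R (sign -) -> bounds (-8, -15/2), value = -31/4
Game value = -31/4

-31/4


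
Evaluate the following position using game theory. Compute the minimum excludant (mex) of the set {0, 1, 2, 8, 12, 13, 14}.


Set = {0, 1, 2, 8, 12, 13, 14}
0 is in the set.
1 is in the set.
2 is in the set.
3 is NOT in the set. This is the mex.
mex = 3

3


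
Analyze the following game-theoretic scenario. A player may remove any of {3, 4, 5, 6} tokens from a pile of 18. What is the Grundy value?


The subtraction set is S = {3, 4, 5, 6}.
G(k) = mex{ G(k - s) : s in S, s <= k }. We compute iteratively: G(0) = 0.
G(1) = mex({}) = 0
G(2) = mex({}) = 0
G(3) = mex({0}) = 1
G(4) = mex({0}) = 1
G(5) = mex({0}) = 1
G(6) = mex({0, 1}) = 2
G(7) = mex({0, 1}) = 2
G(8) = mex({0, 1}) = 2
G(9) = mex({1, 2}) = 0
G(10) = mex({1, 2}) = 0
G(11) = mex({1, 2}) = 0
G(12) = mex({0, 2}) = 1
G(13) = mex({0, 2}) = 1
G(14) = mex({0, 2}) = 1
Observe that G(9)..G(14) = 0, 0, 0, 1, 1, 1 repeats G(0)..G(5) = 0, 0, 0, 1, 1, 1.
For k >= max(S) = 6, G(k) is determined by the previous 6 values G(k-6)..G(k-1); a window of 6 consecutive values has recurred shifted by 9, so by induction G(k + 9) = G(k) for all k >= 0: the sequence is periodic from the start with period 9.
One period: G(0..8) = 0, 0, 0, 1, 1, 1, 2, 2, 2.
18 mod 9 = 0, so G(18) = G(0) = 0.

0


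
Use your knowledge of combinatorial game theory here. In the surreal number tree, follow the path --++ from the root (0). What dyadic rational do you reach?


Sign expansion: --++
Rule: track bounds (lo, hi), initially (-inf, +inf). On '+', the current value becomes lo and we move to the simplest number in (value, hi): value + 1 if hi = +inf, otherwise the midpoint (value + hi)/2. On '-', the current value becomes hi and we move to value - 1 if lo = -inf, otherwise the midpoint (lo + value)/2.
Start at 0.
Step 1: sign = -, move left. Bounds: (-inf, 0). Value = -1
Step 2: sign = -, move left. Bounds: (-inf, -1). Value = -2
Step 3: sign = +, move right. Bounds: (-2, -1). Value = -3/2
Step 4: sign = +, move right. Bounds: (-3/2, -1). Value = -5/4
The surreal number with sign expansion --++ is -5/4.

-5/4


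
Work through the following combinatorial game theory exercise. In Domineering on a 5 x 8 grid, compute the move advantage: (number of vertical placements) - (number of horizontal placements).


Board is 5 x 8 (rows x cols).
Left (vertical) placements: (rows-1) * cols = 4 * 8 = 32
Right (horizontal) placements: rows * (cols-1) = 5 * 7 = 35
Advantage = Left - Right = 32 - 35 = -3

-3


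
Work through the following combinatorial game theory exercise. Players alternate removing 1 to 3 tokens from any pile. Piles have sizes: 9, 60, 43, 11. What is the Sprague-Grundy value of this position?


Subtraction set: {1, 2, 3}
For this subtraction set, G(n) = n mod 4 (period = max + 1 = 4).
Pile 1 (size 9): G(9) = 9 mod 4 = 1
Pile 2 (size 60): G(60) = 60 mod 4 = 0
Pile 3 (size 43): G(43) = 43 mod 4 = 3
Pile 4 (size 11): G(11) = 11 mod 4 = 3
Total Grundy value = XOR of all: 1 XOR 0 XOR 3 XOR 3 = 1

1


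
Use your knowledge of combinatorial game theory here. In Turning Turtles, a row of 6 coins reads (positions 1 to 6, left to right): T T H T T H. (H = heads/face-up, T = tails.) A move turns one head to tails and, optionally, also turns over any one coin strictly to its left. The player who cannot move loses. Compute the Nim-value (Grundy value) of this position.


Coins: T T H T T H
Key fact: a single head at position k behaves exactly like a Nim heap of size k (turning it to T and optionally flipping a coin at j < k corresponds to moving the heap from k to j, or to 0), and heads combine as a disjunctive sum (two heads at the same place would cancel, matching j XOR j = 0). So the Nim-value is the XOR of the 1-indexed positions of the heads.
Face-up positions (1-indexed): [3, 6]
XOR 0 with 3: 0 XOR 3 = 3
XOR 3 with 6: 3 XOR 6 = 5
Nim-value = 5

5


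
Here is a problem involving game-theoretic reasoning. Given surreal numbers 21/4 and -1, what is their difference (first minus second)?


x = 21/4, y = -1
Converting to common denominator: 4
x = 21/4, y = -4/4
x - y = 21/4 - -1 = 25/4

25/4


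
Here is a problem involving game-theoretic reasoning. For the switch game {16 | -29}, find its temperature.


The game is {16 | -29}, a switch {a | b} with numbers a > b.
Cooling {a | b} by t gives {a - t | b + t}, which stops being hot when a - t = b + t, i.e. at t = (a - b)/2. So the temperature of a switch is (a - b)/2.
Temperature = (Left option - Right option) / 2
= (16 - (-29)) / 2
= 45 / 2
= 45/2

45/2


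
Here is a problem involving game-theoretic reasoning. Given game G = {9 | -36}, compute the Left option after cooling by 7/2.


Original game: {9 | -36} (a switch {a | b} with a > b).
Cooling by t (for t below the temperature (a - b)/2 = 45/2) taxes each move by t: {a | b} cooled by t is {a - t | b + t}.
Cooling amount: t = 7/2
Cooled Left option: 9 - 7/2 = 11/2
Cooled Right option: -36 + 7/2 = -65/2
Cooled game: {11/2 | -65/2}
Left option = 11/2

11/2


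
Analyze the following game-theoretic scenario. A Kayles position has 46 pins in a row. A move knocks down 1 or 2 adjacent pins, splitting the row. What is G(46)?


Kayles: a move removes 1 or 2 adjacent pins from a contiguous row.
Removing pins from a row of k leaves two independent rows (a, b) with a + b = k - 1 (one pin) or a + b = k - 2 (two pins); an end removal gives a = 0.
By Sprague-Grundy, G(k) = mex{ G(a) XOR G(b) } over all these splits. G(0) = 0.
G(1): splits (0,0):0^0=0 -> mex({0}) = 1
G(2): splits (0,1):0^1=1 (0,0):0^0=0 -> mex({0, 1}) = 2
G(3): splits (0,2):0^2=2 (1,1):1^1=0 (0,1):0^1=1 -> mex({0, 1, 2}) = 3
G(4): splits (0,3):0^3=3 (1,2):1^2=3 (0,2):0^2=2 (1,1):1^1=0 -> mex({0, 2, 3}) = 1
G(5): splits (0,4):0^1=1 (1,3):1^3=2 (2,2):2^2=0 (0,3):0^3=3 (1,2):1^2=3 -> mex({0, 1, 2, 3}) = 4
G(6) = mex({0, 1, 2, 4}) = 3
G(7) = mex({0, 1, 3, 4, 5}) = 2
G(8) = mex({0, 2, 3, 5, 6}) = 1
G(9) = mex({0, 1, 2, 3, 6, 7}) = 4
G(10) = mex({0, 1, 3, 4, 5, 7}) = 2
G(11) = mex({0, 1, 2, 3, 4, 5}) = 6
G(12) = mex({0, 1, 2, 3, 5, 6, 7}) = 4
G(13) = mex({0, 2, 3, 4, 6, 7}) = 1
G(14) = mex({0, 1, 4, 5, 6, 7}) = 2
G(15) = mex({0, 1, 2, 3, 4, 5, 6}) = 7
G(16) = mex({0, 2, 3, 5, 6, 7}) = 1
G(17) = mex({0, 1, 2, 3, 5, 6, 7}) = 4
G(18) = mex({0, 1, 2, 4, 5, 6}) = 3
G(19) = mex({0, 1, 3, 4, 5, 7}) = 2
G(20) = mex({0, 2, 3, 4, 5, 6, 7}) = 1
G(21) = mex({0, 1, 2, 3, 5, 6, 7}) = 4
G(22) = mex({0, 1, 2, 3, 4, 5, 7}) = 6
G(23) = mex({0, 1, 2, 3, 4, 5, 6}) = 7
G(24) = mex({0, 1, 2, 3, 5, 6, 7}) = 4
G(25) = mex({0, 2, 3, 4, 6, 7}) = 1
G(26) = mex({0, 1, 3, 4, 5, 6, 7}) = 2
G(27) = mex({0, 1, 2, 3, 4, 5, 6, 7}) = 8
G(28) = mex({0, 1, 2, 3, 4, 6, 7, 8}) = 5
G(29) = mex({0, 1, 2, 3, 5, 6, 7, 8, 9}) = 4
G(30) = mex({0, 1, 2, 3, 4, 5, 6, 9, 10}) = 7
G(31) = mex({0, 1, 3, 4, 5, 7, 10, 11}) = 2
G(32) = mex({0, 2, 3, 4, 5, 6, 7, 9, 11}) = 1
G(33) = mex({0, 1, 2, 3, 4, 5, 6, 7, 9, 12}) = 8
G(34) = mex({0, 1, 2, 3, 4, 5, 7, 8, 11, 12}) = 6
G(35) = mex({0, 1, 2, 3, 4, 5, 6, 8, 9, 10, 11}) = 7
G(36) = mex({0, 1, 2, 3, 5, 6, 7, 9, 10}) = 4
G(37) = mex({0, 2, 3, 4, 6, 7, 9, 10, 11, 12}) = 1
G(38) = mex({0, 1, 3, 4, 5, 6, 7, 9, 10, 11, 12}) = 2
G(39) = mex({0, 1, 2, 4, 5, 6, 7, 9, 10, 12, 14}) = 3
G(40) = mex({0, 2, 3, 4, 6, 7, 11, 12, 14}) = 1
G(41) = mex({0, 1, 2, 3, 5, 6, 7, 9, 10, 11, 12}) = 4
G(42) = mex({0, 1, 2, 3, 4, 5, 6, 9, 10}) = 7
G(43) = mex({0, 1, 3, 4, 5, 7, 9, 10, 12, 15}) = 2
G(44) = mex({0, 2, 3, 4, 5, 6, 7, 9, 10, 12, 15}) = 1
G(45) = mex({0, 1, 2, 3, 4, 5, 6, 7, 9, 10, 12, 14}) = 8
G(46) = mex({0, 1, 3, 4, 5, 7, 8, 11, 12, 14}) = 2
Therefore G(46) = 2.

2


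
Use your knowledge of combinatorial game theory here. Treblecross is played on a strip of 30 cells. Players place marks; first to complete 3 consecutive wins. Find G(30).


Treblecross: place X on empty cells; 3-in-a-row wins.
Playing within two cells of an existing X lets the opponent win at once, so sensible play treats the cells i-2..i+2 around each X as dead. The player left with no safe cell loses, so this is a normal-play take-away game on strips of safe cells.
Placing X at cell i (0-indexed) of a strip of k safe cells leaves independent strips of sizes max(0, i-2) and max(0, k-i-3). Hence G(k) = mex{ G(max(0,i-2)) XOR G(max(0,k-i-3)) : 0 <= i < k }, with G(0) = 0.
G(1): splits (0,0):0^0=0 -> mex({0}) = 1
G(2): splits (0,0):0^0=0 -> mex({0}) = 1
G(3): splits (0,0):0^0=0 -> mex({0}) = 1
G(4): splits (0,1):0^1=1 (0,0):0^0=0 -> mex({0, 1}) = 2
G(5): splits (0,2):0^1=1 (0,1):0^1=1 (0,0):0^0=0 -> mex({0, 1}) = 2
G(6) = mex({1}) = 0
G(7) = mex({0, 1, 2}) = 3
G(8) = mex({0, 1, 2}) = 3
G(9) = mex({0, 2}) = 1
G(10) = mex({0, 2, 3}) = 1
G(11) = mex({0, 3}) = 1
G(12) = mex({1, 3}) = 0
G(13) = mex({0, 1, 2, 3}) = 4
G(14) = mex({0, 1, 2}) = 3
G(15) = mex({0, 1, 2}) = 3
G(16) = mex({0, 1, 2, 4}) = 3
G(17) = mex({0, 1, 3, 4}) = 2
G(18) = mex({0, 1, 3, 4}) = 2
G(19) = mex({0, 1, 3, 5}) = 2
G(20) = mex({0, 1, 2, 3, 5}) = 4
G(21) = mex({0, 1, 2, 3, 5}) = 4
G(22) = mex({1, 2, 6}) = 0
G(23) = mex({0, 1, 2, 3, 4, 6}) = 5
G(24) = mex({0, 1, 2, 3, 4}) = 5
G(25) = mex({0, 1, 3, 4, 7}) = 2
G(26) = mex({0, 1, 3, 4, 5, 7}) = 2
G(27) = mex({0, 1, 3, 5}) = 2
G(28) = mex({0, 1, 2, 5}) = 3
G(29) = mex({0, 1, 2, 4, 5, 6}) = 3
G(30) = mex({1, 2, 4, 6}) = 0
Therefore G(30) = 0.

0


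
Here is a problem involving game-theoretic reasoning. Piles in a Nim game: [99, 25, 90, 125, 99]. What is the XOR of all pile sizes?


We need the XOR (exclusive or) of all pile sizes.
After XOR-ing pile 1 (size 99): 0 XOR 99 = 99
After XOR-ing pile 2 (size 25): 99 XOR 25 = 122
After XOR-ing pile 3 (size 90): 122 XOR 90 = 32
After XOR-ing pile 4 (size 125): 32 XOR 125 = 93
After XOR-ing pile 5 (size 99): 93 XOR 99 = 62
The Nim-value of this position is 62.

62


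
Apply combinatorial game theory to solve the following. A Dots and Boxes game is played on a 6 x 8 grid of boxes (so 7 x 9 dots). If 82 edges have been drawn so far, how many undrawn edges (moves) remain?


Grid: 6 x 8 boxes, i.e. 7 rows and 9 columns of dots.
Horizontal edges: (rows + 1) * cols = 7 * 8 = 56
Vertical edges: rows * (cols + 1) = 6 * 9 = 54
Total edges: 56 + 54 = 110
Edges drawn: 82
Remaining: 110 - 82 = 28

28


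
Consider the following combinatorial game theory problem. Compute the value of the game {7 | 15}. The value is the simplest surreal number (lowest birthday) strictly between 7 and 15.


Left options: {7}, max = 7
Right options: {15}, min = 15
All options are numbers and max(Left) < min(Right), so by the simplicity theorem the value is the simplest (earliest-born) number strictly between 7 and 15.
Integers 8 through 14 all lie strictly between 7 and 15.
Among integers, the simplest (lowest birthday = smallest |n|; 0 is born on day 0, +-n on day n) is 8.
No non-integer in the interval can be simpler: if x is a non-integer in the interval, then floor(x) or ceil(x) also lies in the interval (the interval contains an integer), and both are proper prefixes of x's sign expansion, i.e. born earlier. So the game value is 8.
Game value = 8

8


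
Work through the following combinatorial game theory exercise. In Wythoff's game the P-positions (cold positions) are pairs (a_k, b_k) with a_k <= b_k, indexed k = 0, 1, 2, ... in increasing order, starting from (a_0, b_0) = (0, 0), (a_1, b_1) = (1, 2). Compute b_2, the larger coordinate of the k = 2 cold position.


By Wythoff's theorem, a_k = floor(k * phi) and b_k = floor(k * phi^2) = a_k + k, where phi = (1 + sqrt(5))/2 is the golden ratio.
phi = (1 + sqrt(5))/2 = 1.618034
phi^2 = phi + 1 = 2.618034
k = 2
k * phi^2 = 2 * 2.618034 = 5.236068
b_2 = floor(k * phi^2) = 5 (check: a_2 + k = 3 + 2 = 5)

5


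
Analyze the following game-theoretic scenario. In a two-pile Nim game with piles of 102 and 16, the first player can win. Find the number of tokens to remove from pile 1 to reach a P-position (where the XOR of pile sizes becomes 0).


Piles: 102 and 16
Current XOR: 102 XOR 16 = 118 (non-zero, so this is an N-position).
To make the XOR zero, we need to find a move that balances the piles.
For pile 1 (size 102): target = 102 XOR 118 = 16
We reduce pile 1 from 102 to 16.
Tokens removed: 102 - 16 = 86
Verification: 16 XOR 16 = 0

86


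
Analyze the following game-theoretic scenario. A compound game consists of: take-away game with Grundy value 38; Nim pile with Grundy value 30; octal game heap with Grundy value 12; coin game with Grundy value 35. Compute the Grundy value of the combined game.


By the Sprague-Grundy theorem, the Grundy value of a sum of games is the XOR of individual Grundy values.
take-away game: Grundy value = 38. Running XOR: 0 XOR 38 = 38
Nim pile: Grundy value = 30. Running XOR: 38 XOR 30 = 56
octal game heap: Grundy value = 12. Running XOR: 56 XOR 12 = 52
coin game: Grundy value = 35. Running XOR: 52 XOR 35 = 23
The combined Grundy value is 23.

23


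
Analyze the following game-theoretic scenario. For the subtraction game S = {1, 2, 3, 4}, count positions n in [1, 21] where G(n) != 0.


Subtraction set S = {1, 2, 3, 4}, so G(n) = n mod 5.
G(n) = 0 when n is a multiple of 5.
Multiples of 5 in [1, 21]: 4
N-positions (nonzero Grundy) = 21 - 4 = 17

17


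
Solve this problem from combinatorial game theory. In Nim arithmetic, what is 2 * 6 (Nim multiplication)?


Nim multiplication is bilinear over XOR: (u XOR v) * w = (u*w) XOR (v*w).
So we split each operand into its bit components and XOR the pairwise Nim products.
2 = 2 (as XOR of powers of 2).
6 = 2 + 4 (as XOR of powers of 2).
Using the standard Nim-product table on single bits:
  2*2 = 3,   2*4 = 8,   2*8 = 12,
  4*4 = 6,   4*8 = 11,  8*8 = 13,
and  1*x = x (identity), k*l = l*k (commutative).
Pairwise Nim products:
  2 * 2 = 3
  2 * 4 = 8
XOR them: 3 XOR 8 = 11.
Result: 2 * 6 = 11 (in Nim).

11


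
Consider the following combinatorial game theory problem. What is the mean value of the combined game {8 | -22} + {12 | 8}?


G1 = {8 | -22}, G2 = {12 | 8}
Each is a switch {a | b} with numbers a > b; its mean value is (a + b)/2, and mean value is additive over game sums: m(G1 + G2) = m(G1) + m(G2).
Mean of G1 = (8 + (-22))/2 = -14/2 = -7
Mean of G2 = (12 + (8))/2 = 20/2 = 10
Mean of G1 + G2 = -7 + 10 = 3

3


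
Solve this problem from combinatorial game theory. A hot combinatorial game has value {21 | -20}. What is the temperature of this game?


The game is {21 | -20}, a switch {a | b} with numbers a > b.
Cooling {a | b} by t gives {a - t | b + t}, which stops being hot when a - t = b + t, i.e. at t = (a - b)/2. So the temperature of a switch is (a - b)/2.
Temperature = (Left option - Right option) / 2
= (21 - (-20)) / 2
= 41 / 2
= 41/2

41/2


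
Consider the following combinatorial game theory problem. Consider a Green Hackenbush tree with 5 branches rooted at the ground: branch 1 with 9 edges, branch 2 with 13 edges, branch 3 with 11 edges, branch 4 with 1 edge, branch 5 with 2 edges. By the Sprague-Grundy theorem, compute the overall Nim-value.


The tree has 5 branches from the ground vertex.
In Green Hackenbush, the Nim-value of a simple path of length k is k.
Branch 1: length 9, Nim-value = 9
Branch 2: length 13, Nim-value = 13
Branch 3: length 11, Nim-value = 11
Branch 4: length 1, Nim-value = 1
Branch 5: length 2, Nim-value = 2
Total Nim-value = XOR of all branch values:
0 XOR 9 = 9
9 XOR 13 = 4
4 XOR 11 = 15
15 XOR 1 = 14
14 XOR 2 = 12
Nim-value of the tree = 12

12


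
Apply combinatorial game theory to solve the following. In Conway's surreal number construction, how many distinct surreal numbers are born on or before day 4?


Day 0: {|} = 0 is born. Count = 1.
Day n: the number of surreal numbers born by day n is 2^(n+1) - 1.
By day 0: 2^1 - 1 = 1
By day 1: 2^2 - 1 = 3
By day 2: 2^3 - 1 = 7
By day 3: 2^4 - 1 = 15
By day 4: 2^5 - 1 = 31
By day 4: 31 surreal numbers.

31


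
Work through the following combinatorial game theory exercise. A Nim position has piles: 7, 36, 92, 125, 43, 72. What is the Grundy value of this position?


We need the XOR (exclusive or) of all pile sizes.
After XOR-ing pile 1 (size 7): 0 XOR 7 = 7
After XOR-ing pile 2 (size 36): 7 XOR 36 = 35
After XOR-ing pile 3 (size 92): 35 XOR 92 = 127
After XOR-ing pile 4 (size 125): 127 XOR 125 = 2
After XOR-ing pile 5 (size 43): 2 XOR 43 = 41
After XOR-ing pile 6 (size 72): 41 XOR 72 = 97
The Nim-value of this position is 97.

97


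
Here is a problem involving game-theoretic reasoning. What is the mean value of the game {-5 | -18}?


Game = {-5 | -18}, a switch {a | b} with numbers a > b.
Its thermograph has left wall a - t and right wall b + t, which meet at t = (a - b)/2, where both equal (a + b)/2. So the mast (mean value) is at (a + b)/2.
Mean = (-5 + (-18))/2 = -23/2 = -23/2

-23/2


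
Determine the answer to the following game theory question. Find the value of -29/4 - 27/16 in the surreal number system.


x = -29/4, y = 27/16
Converting to common denominator: 16
x = -116/16, y = 27/16
x - y = -29/4 - 27/16 = -143/16

-143/16


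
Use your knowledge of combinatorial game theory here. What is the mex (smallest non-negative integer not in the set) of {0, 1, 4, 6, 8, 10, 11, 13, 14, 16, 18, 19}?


Set = {0, 1, 4, 6, 8, 10, 11, 13, 14, 16, 18, 19}
0 is in the set.
1 is in the set.
2 is NOT in the set. This is the mex.
mex = 2

2


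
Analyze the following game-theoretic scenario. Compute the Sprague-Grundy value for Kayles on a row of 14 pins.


Kayles: a move removes 1 or 2 adjacent pins from a contiguous row.
Removing pins from a row of k leaves two independent rows (a, b) with a + b = k - 1 (one pin) or a + b = k - 2 (two pins); an end removal gives a = 0.
By Sprague-Grundy, G(k) = mex{ G(a) XOR G(b) } over all these splits. G(0) = 0.
G(1): splits (0,0):0^0=0 -> mex({0}) = 1
G(2): splits (0,1):0^1=1 (0,0):0^0=0 -> mex({0, 1}) = 2
G(3): splits (0,2):0^2=2 (1,1):1^1=0 (0,1):0^1=1 -> mex({0, 1, 2}) = 3
G(4): splits (0,3):0^3=3 (1,2):1^2=3 (0,2):0^2=2 (1,1):1^1=0 -> mex({0, 2, 3}) = 1
G(5): splits (0,4):0^1=1 (1,3):1^3=2 (2,2):2^2=0 (0,3):0^3=3 (1,2):1^2=3 -> mex({0, 1, 2, 3}) = 4
G(6) = mex({0, 1, 2, 4}) = 3
G(7) = mex({0, 1, 3, 4, 5}) = 2
G(8) = mex({0, 2, 3, 5, 6}) = 1
G(9) = mex({0, 1, 2, 3, 6, 7}) = 4
G(10) = mex({0, 1, 3, 4, 5, 7}) = 2
G(11) = mex({0, 1, 2, 3, 4, 5}) = 6
G(12) = mex({0, 1, 2, 3, 5, 6, 7}) = 4
G(13) = mex({0, 2, 3, 4, 6, 7}) = 1
G(14) = mex({0, 1, 4, 5, 6, 7}) = 2
Therefore G(14) = 2.

2


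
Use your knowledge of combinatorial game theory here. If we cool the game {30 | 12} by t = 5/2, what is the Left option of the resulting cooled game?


Original game: {30 | 12} (a switch {a | b} with a > b).
Cooling by t (for t below the temperature (a - b)/2 = 9) taxes each move by t: {a | b} cooled by t is {a - t | b + t}.
Cooling amount: t = 5/2
Cooled Left option: 30 - 5/2 = 55/2
Cooled Right option: 12 + 5/2 = 29/2
Cooled game: {55/2 | 29/2}
Left option = 55/2

55/2


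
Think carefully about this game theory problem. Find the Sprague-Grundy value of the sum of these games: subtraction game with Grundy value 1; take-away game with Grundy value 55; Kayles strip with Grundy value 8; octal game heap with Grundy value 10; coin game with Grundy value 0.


By the Sprague-Grundy theorem, the Grundy value of a sum of games is the XOR of individual Grundy values.
subtraction game: Grundy value = 1. Running XOR: 0 XOR 1 = 1
take-away game: Grundy value = 55. Running XOR: 1 XOR 55 = 54
Kayles strip: Grundy value = 8. Running XOR: 54 XOR 8 = 62
octal game heap: Grundy value = 10. Running XOR: 62 XOR 10 = 52
coin game: Grundy value = 0. Running XOR: 52 XOR 0 = 52
The combined Grundy value is 52.

52


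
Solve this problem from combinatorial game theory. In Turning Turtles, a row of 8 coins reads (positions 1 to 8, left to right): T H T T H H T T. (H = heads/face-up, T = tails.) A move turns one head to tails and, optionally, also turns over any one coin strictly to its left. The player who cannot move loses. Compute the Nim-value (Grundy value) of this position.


Coins: T H T T H H T T
Key fact: a single head at position k behaves exactly like a Nim heap of size k (turning it to T and optionally flipping a coin at j < k corresponds to moving the heap from k to j, or to 0), and heads combine as a disjunctive sum (two heads at the same place would cancel, matching j XOR j = 0). So the Nim-value is the XOR of the 1-indexed positions of the heads.
Face-up positions (1-indexed): [2, 5, 6]
XOR 0 with 2: 0 XOR 2 = 2
XOR 2 with 5: 2 XOR 5 = 7
XOR 7 with 6: 7 XOR 6 = 1
Nim-value = 1

1


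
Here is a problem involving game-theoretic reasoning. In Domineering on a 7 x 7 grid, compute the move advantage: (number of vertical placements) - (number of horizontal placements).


Board is 7 x 7 (rows x cols).
Left (vertical) placements: (rows-1) * cols = 6 * 7 = 42
Right (horizontal) placements: rows * (cols-1) = 7 * 6 = 42
Advantage = Left - Right = 42 - 42 = 0

0


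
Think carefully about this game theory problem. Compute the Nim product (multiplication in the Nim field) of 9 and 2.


Nim multiplication is bilinear over XOR: (u XOR v) * w = (u*w) XOR (v*w).
So we split each operand into its bit components and XOR the pairwise Nim products.
9 = 1 + 8 (as XOR of powers of 2).
2 = 2 (as XOR of powers of 2).
Using the standard Nim-product table on single bits:
  2*2 = 3,   2*4 = 8,   2*8 = 12,
  4*4 = 6,   4*8 = 11,  8*8 = 13,
and  1*x = x (identity), k*l = l*k (commutative).
Pairwise Nim products:
  1 * 2 = 2
  8 * 2 = 12
XOR them: 2 XOR 12 = 14.
Result: 9 * 2 = 14 (in Nim).

14


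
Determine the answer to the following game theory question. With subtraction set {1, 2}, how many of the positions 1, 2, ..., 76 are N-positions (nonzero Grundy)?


Subtraction set S = {1, 2}, so G(n) = n mod 3.
G(n) = 0 when n is a multiple of 3.
Multiples of 3 in [1, 76]: 25
N-positions (nonzero Grundy) = 76 - 25 = 51

51


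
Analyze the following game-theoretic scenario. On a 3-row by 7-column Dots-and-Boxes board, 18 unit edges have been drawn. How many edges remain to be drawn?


Grid: 3 x 7 boxes, i.e. 4 rows and 8 columns of dots.
Horizontal edges: (rows + 1) * cols = 4 * 7 = 28
Vertical edges: rows * (cols + 1) = 3 * 8 = 24
Total edges: 28 + 24 = 52
Edges drawn: 18
Remaining: 52 - 18 = 34

34


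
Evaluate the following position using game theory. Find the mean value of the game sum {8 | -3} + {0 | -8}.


G1 = {8 | -3}, G2 = {0 | -8}
Each is a switch {a | b} with numbers a > b; its mean value is (a + b)/2, and mean value is additive over game sums: m(G1 + G2) = m(G1) + m(G2).
Mean of G1 = (8 + (-3))/2 = 5/2 = 5/2
Mean of G2 = (0 + (-8))/2 = -8/2 = -4
Mean of G1 + G2 = 5/2 + -4 = -3/2

-3/2


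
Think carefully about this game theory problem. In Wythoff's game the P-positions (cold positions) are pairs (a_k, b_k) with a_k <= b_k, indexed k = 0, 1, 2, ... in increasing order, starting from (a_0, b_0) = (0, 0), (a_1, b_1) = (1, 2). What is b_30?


By Wythoff's theorem, a_k = floor(k * phi) and b_k = floor(k * phi^2) = a_k + k, where phi = (1 + sqrt(5))/2 is the golden ratio.
phi = (1 + sqrt(5))/2 = 1.618034
phi^2 = phi + 1 = 2.618034
k = 30
k * phi^2 = 30 * 2.618034 = 78.541020
b_30 = floor(k * phi^2) = 78 (check: a_30 + k = 48 + 30 = 78)

78


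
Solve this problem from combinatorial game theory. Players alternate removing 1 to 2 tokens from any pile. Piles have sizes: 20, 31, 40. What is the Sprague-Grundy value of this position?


Subtraction set: {1, 2}
For this subtraction set, G(n) = n mod 3 (period = max + 1 = 3).
Pile 1 (size 20): G(20) = 20 mod 3 = 2
Pile 2 (size 31): G(31) = 31 mod 3 = 1
Pile 3 (size 40): G(40) = 40 mod 3 = 1
Total Grundy value = XOR of all: 2 XOR 1 XOR 1 = 2

2


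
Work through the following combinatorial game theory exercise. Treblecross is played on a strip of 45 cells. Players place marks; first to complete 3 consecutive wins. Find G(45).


Treblecross: place X on empty cells; 3-in-a-row wins.
Playing within two cells of an existing X lets the opponent win at once, so sensible play treats the cells i-2..i+2 around each X as dead. The player left with no safe cell loses, so this is a normal-play take-away game on strips of safe cells.
Placing X at cell i (0-indexed) of a strip of k safe cells leaves independent strips of sizes max(0, i-2) and max(0, k-i-3). Hence G(k) = mex{ G(max(0,i-2)) XOR G(max(0,k-i-3)) : 0 <= i < k }, with G(0) = 0.
G(1): splits (0,0):0^0=0 -> mex({0}) = 1
G(2): splits (0,0):0^0=0 -> mex({0}) = 1
G(3): splits (0,0):0^0=0 -> mex({0}) = 1
G(4): splits (0,1):0^1=1 (0,0):0^0=0 -> mex({0, 1}) = 2
G(5): splits (0,2):0^1=1 (0,1):0^1=1 (0,0):0^0=0 -> mex({0, 1}) = 2
G(6) = mex({1}) = 0
G(7) = mex({0, 1, 2}) = 3
G(8) = mex({0, 1, 2}) = 3
G(9) = mex({0, 2}) = 1
G(10) = mex({0, 2, 3}) = 1
G(11) = mex({0, 3}) = 1
G(12) = mex({1, 3}) = 0
G(13) = mex({0, 1, 2, 3}) = 4
G(14) = mex({0, 1, 2}) = 3
G(15) = mex({0, 1, 2}) = 3
G(16) = mex({0, 1, 2, 4}) = 3
G(17) = mex({0, 1, 3, 4}) = 2
G(18) = mex({0, 1, 3, 4}) = 2
G(19) = mex({0, 1, 3, 5}) = 2
G(20) = mex({0, 1, 2, 3, 5}) = 4
G(21) = mex({0, 1, 2, 3, 5}) = 4
G(22) = mex({1, 2, 6}) = 0
G(23) = mex({0, 1, 2, 3, 4, 6}) = 5
G(24) = mex({0, 1, 2, 3, 4}) = 5
G(25) = mex({0, 1, 3, 4, 7}) = 2
G(26) = mex({0, 1, 3, 4, 5, 7}) = 2
G(27) = mex({0, 1, 3, 5}) = 2
G(28) = mex({0, 1, 2, 5}) = 3
G(29) = mex({0, 1, 2, 4, 5, 6}) = 3
G(30) = mex({1, 2, 4, 6}) = 0
G(31) = mex({0, 1, 2, 3, 4, 6}) = 5
G(32) = mex({1, 2, 3, 4, 7}) = 0
G(33) = mex({0, 3, 7}) = 1
G(34) = mex({0, 2, 3, 5, 7}) = 1
G(35) = mex({0, 2, 3, 5, 6}) = 1
G(36) = mex({0, 1, 2, 5, 6}) = 3
G(37) = mex({0, 1, 2, 4, 5, 6}) = 3
G(38) = mex({0, 1, 2, 4}) = 3
G(39) = mex({0, 1, 2, 3, 4, 7}) = 5
G(40) = mex({0, 1, 2, 3, 4, 5, 7}) = 6
G(41) = mex({0, 1, 2, 3, 5, 7}) = 4
G(42) = mex({0, 1, 2, 3, 5, 6, 7}) = 4
G(43) = mex({0, 2, 3, 5, 6}) = 1
G(44) = mex({1, 2, 3, 4, 5, 6}) = 0
G(45) = mex({0, 1, 2, 3, 4, 6, 7}) = 5
Therefore G(45) = 5.

5


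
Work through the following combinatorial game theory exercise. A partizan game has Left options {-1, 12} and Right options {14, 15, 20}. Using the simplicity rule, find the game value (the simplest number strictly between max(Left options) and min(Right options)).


Left options: {-1, 12}, max = 12
Right options: {14, 15, 20}, min = 14
All options are numbers and max(Left) < min(Right), so by the simplicity theorem the value is the simplest (earliest-born) number strictly between 12 and 14.
The only integer strictly between 12 and 14 is 13.
No non-integer in the interval can be simpler: if x is a non-integer in the interval, then floor(x) or ceil(x) also lies in the interval (the interval contains an integer), and both are proper prefixes of x's sign expansion, i.e. born earlier. So the game value is 13.
Game value = 13

13


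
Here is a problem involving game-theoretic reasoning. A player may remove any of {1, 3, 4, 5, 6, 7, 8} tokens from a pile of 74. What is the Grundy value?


The subtraction set is S = {1, 3, 4, 5, 6, 7, 8}.
G(k) = mex{ G(k - s) : s in S, s <= k }. We compute iteratively: G(0) = 0.
G(1) = mex({0}) = 1
G(2) = mex({1}) = 0
G(3) = mex({0}) = 1
G(4) = mex({0, 1}) = 2
G(5) = mex({0, 1, 2}) = 3
G(6) = mex({0, 1, 3}) = 2
G(7) = mex({0, 1, 2}) = 3
G(8) = mex({0, 1, 2, 3}) = 4
G(9) = mex({0, 1, 2, 3, 4}) = 5
G(10) = mex({0, 1, 2, 3, 5}) = 4
G(11) = mex({1, 2, 3, 4}) = 0
G(12) = mex({0, 2, 3, 4, 5}) = 1
G(13) = mex({1, 2, 3, 4, 5}) = 0
G(14) = mex({0, 2, 3, 4, 5}) = 1
G(15) = mex({0, 1, 3, 4, 5}) = 2
G(16) = mex({0, 1, 2, 4, 5}) = 3
G(17) = mex({0, 1, 3, 4, 5}) = 2
G(18) = mex({0, 1, 2, 4}) = 3
Observe that G(11)..G(18) = 0, 1, 0, 1, 2, 3, 2, 3 repeats G(0)..G(7) = 0, 1, 0, 1, 2, 3, 2, 3.
For k >= max(S) = 8, G(k) is determined by the previous 8 values G(k-8)..G(k-1); a window of 8 consecutive values has recurred shifted by 11, so by induction G(k + 11) = G(k) for all k >= 0: the sequence is periodic from the start with period 11.
One period: G(0..10) = 0, 1, 0, 1, 2, 3, 2, 3, 4, 5, 4.
74 mod 11 = 8, so G(74) = G(8) = 4.

4


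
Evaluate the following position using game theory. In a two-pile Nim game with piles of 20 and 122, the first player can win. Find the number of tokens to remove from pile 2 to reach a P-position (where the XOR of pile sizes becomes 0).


Piles: 20 and 122
Current XOR: 20 XOR 122 = 110 (non-zero, so this is an N-position).
To make the XOR zero, we need to find a move that balances the piles.
For pile 2 (size 122): target = 122 XOR 110 = 20
We reduce pile 2 from 122 to 20.
Tokens removed: 122 - 20 = 102
Verification: 20 XOR 20 = 0

102


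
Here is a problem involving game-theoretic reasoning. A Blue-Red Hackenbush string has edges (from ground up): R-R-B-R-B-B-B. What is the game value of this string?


Edges (from ground): R-R-B-R-B-B-B
By Berlekamp's sign-expansion rule, a Blue-Red Hackenbush stalk has the value of the surreal number whose sign sequence is the edge sequence with B -> + and R -> -.
Sign sequence: --+-+++
Trace the sign expansion in the surreal number tree, starting from 0:
Edge 1: R (sign -) -> bounds (-inf, 0), value = -1
Edge 2: R (sign -) -> bounds (-inf, -1), value = -2
Edge 3: B (sign +) -> bounds (-2, -1), value = -3/2
Edge 4: R (sign -) -> bounds (-2, -3/2), value = -7/4
Edge 5: B (sign +) -> bounds (-7/4, -3/2), value = -13/8
Edge 6: B (sign +) -> bounds (-13/8, -3/2), value = -25/16
Edge 7: B (sign +) -> bounds (-25/16, -3/2), value = -49/32
Game value = -49/32

-49/32


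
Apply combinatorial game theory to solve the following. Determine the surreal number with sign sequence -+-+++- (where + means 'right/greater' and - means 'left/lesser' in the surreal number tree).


Sign expansion: -+-+++-
Rule: track bounds (lo, hi), initially (-inf, +inf). On '+', the current value becomes lo and we move to the simplest number in (value, hi): value + 1 if hi = +inf, otherwise the midpoint (value + hi)/2. On '-', the current value becomes hi and we move to value - 1 if lo = -inf, otherwise the midpoint (lo + value)/2.
Start at 0.
Step 1: sign = -, move left. Bounds: (-inf, 0). Value = -1
Step 2: sign = +, move right. Bounds: (-1, 0). Value = -1/2
Step 3: sign = -, move left. Bounds: (-1, -1/2). Value = -3/4
Step 4: sign = +, move right. Bounds: (-3/4, -1/2). Value = -5/8
Step 5: sign = +, move right. Bounds: (-5/8, -1/2). Value = -9/16
Step 6: sign = +, move right. Bounds: (-9/16, -1/2). Value = -17/32
Step 7: sign = -, move left. Bounds: (-9/16, -17/32). Value = -35/64
The surreal number with sign expansion -+-+++- is -35/64.

-35/64


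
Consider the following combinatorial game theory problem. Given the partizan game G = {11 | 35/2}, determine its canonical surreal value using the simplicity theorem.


Left options: {11}, max = 11
Right options: {35/2}, min = 35/2
All options are numbers and max(Left) < min(Right), so by the simplicity theorem the value is the simplest (earliest-born) number strictly between 11 and 35/2.
Integers 12 through 17 all lie strictly between 11 and 35/2.
Among integers, the simplest (lowest birthday = smallest |n|; 0 is born on day 0, +-n on day n) is 12.
No non-integer in the interval can be simpler: if x is a non-integer in the interval, then floor(x) or ceil(x) also lies in the interval (the interval contains an integer), and both are proper prefixes of x's sign expansion, i.e. born earlier. So the game value is 12.
Game value = 12

12


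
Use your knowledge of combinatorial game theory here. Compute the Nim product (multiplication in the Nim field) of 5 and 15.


Nim multiplication is bilinear over XOR: (u XOR v) * w = (u*w) XOR (v*w).
So we split each operand into its bit components and XOR the pairwise Nim products.
5 = 1 + 4 (as XOR of powers of 2).
15 = 1 + 2 + 4 + 8 (as XOR of powers of 2).
Using the standard Nim-product table on single bits:
  2*2 = 3,   2*4 = 8,   2*8 = 12,
  4*4 = 6,   4*8 = 11,  8*8 = 13,
and  1*x = x (identity), k*l = l*k (commutative).
Pairwise Nim products:
  1 * 1 = 1
  1 * 2 = 2
  1 * 4 = 4
  1 * 8 = 8
  4 * 1 = 4
  4 * 2 = 8
  4 * 4 = 6
  4 * 8 = 11
XOR them: 1 XOR 2 XOR 4 XOR 8 XOR 4 XOR 8 XOR 6 XOR 11 = 14.
Result: 5 * 15 = 14 (in Nim).

14


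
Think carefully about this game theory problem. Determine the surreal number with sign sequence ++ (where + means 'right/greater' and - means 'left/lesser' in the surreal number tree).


Sign expansion: ++
Rule: track bounds (lo, hi), initially (-inf, +inf). On '+', the current value becomes lo and we move to the simplest number in (value, hi): value + 1 if hi = +inf, otherwise the midpoint (value + hi)/2. On '-', the current value becomes hi and we move to value - 1 if lo = -inf, otherwise the midpoint (lo + value)/2.
Start at 0.
Step 1: sign = +, move right. Bounds: (0, +inf). Value = 1
Step 2: sign = +, move right. Bounds: (1, +inf). Value = 2
The surreal number with sign expansion ++ is 2.

2


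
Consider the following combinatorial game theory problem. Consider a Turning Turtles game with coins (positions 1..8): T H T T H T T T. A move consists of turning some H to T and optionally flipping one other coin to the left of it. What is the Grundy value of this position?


Coins: T H T T H T T T
Key fact: a single head at position k behaves exactly like a Nim heap of size k (turning it to T and optionally flipping a coin at j < k corresponds to moving the heap from k to j, or to 0), and heads combine as a disjunctive sum (two heads at the same place would cancel, matching j XOR j = 0). So the Nim-value is the XOR of the 1-indexed positions of the heads.
Face-up positions (1-indexed): [2, 5]
XOR 0 with 2: 0 XOR 2 = 2
XOR 2 with 5: 2 XOR 5 = 7
Nim-value = 7

7


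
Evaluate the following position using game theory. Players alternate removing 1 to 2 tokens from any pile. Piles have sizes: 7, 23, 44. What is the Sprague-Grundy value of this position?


Subtraction set: {1, 2}
For this subtraction set, G(n) = n mod 3 (period = max + 1 = 3).
Pile 1 (size 7): G(7) = 7 mod 3 = 1
Pile 2 (size 23): G(23) = 23 mod 3 = 2
Pile 3 (size 44): G(44) = 44 mod 3 = 2
Total Grundy value = XOR of all: 1 XOR 2 XOR 2 = 1

1


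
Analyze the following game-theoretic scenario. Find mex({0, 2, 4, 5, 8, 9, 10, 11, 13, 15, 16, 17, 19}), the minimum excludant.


Set = {0, 2, 4, 5, 8, 9, 10, 11, 13, 15, 16, 17, 19}
0 is in the set.
1 is NOT in the set. This is the mex.
mex = 1

1


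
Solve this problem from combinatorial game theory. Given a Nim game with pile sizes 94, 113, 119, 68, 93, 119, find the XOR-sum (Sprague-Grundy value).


We need the XOR (exclusive or) of all pile sizes.
After XOR-ing pile 1 (size 94): 0 XOR 94 = 94
After XOR-ing pile 2 (size 113): 94 XOR 113 = 47
After XOR-ing pile 3 (size 119): 47 XOR 119 = 88
After XOR-ing pile 4 (size 68): 88 XOR 68 = 28
After XOR-ing pile 5 (size 93): 28 XOR 93 = 65
After XOR-ing pile 6 (size 119): 65 XOR 119 = 54
The Nim-value of this position is 54.

54


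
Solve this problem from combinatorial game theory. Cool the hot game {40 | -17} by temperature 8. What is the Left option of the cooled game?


Original game: {40 | -17} (a switch {a | b} with a > b).
Cooling by t (for t below the temperature (a - b)/2 = 57/2) taxes each move by t: {a | b} cooled by t is {a - t | b + t}.
Cooling amount: t = 8
Cooled Left option: 40 - 8 = 32
Cooled Right option: -17 + 8 = -9
Cooled game: {32 | -9}
Left option = 32

32
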